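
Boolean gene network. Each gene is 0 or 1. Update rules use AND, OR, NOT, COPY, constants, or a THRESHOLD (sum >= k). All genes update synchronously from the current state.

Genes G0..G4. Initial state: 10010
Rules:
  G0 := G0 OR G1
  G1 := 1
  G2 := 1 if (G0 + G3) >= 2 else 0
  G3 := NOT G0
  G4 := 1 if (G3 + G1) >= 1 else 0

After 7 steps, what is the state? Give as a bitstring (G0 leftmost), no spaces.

Step 1: G0=G0|G1=1|0=1 G1=1(const) G2=(1+1>=2)=1 G3=NOT G0=NOT 1=0 G4=(1+0>=1)=1 -> 11101
Step 2: G0=G0|G1=1|1=1 G1=1(const) G2=(1+0>=2)=0 G3=NOT G0=NOT 1=0 G4=(0+1>=1)=1 -> 11001
Step 3: G0=G0|G1=1|1=1 G1=1(const) G2=(1+0>=2)=0 G3=NOT G0=NOT 1=0 G4=(0+1>=1)=1 -> 11001
Step 4: G0=G0|G1=1|1=1 G1=1(const) G2=(1+0>=2)=0 G3=NOT G0=NOT 1=0 G4=(0+1>=1)=1 -> 11001
Step 5: G0=G0|G1=1|1=1 G1=1(const) G2=(1+0>=2)=0 G3=NOT G0=NOT 1=0 G4=(0+1>=1)=1 -> 11001
Step 6: G0=G0|G1=1|1=1 G1=1(const) G2=(1+0>=2)=0 G3=NOT G0=NOT 1=0 G4=(0+1>=1)=1 -> 11001
Step 7: G0=G0|G1=1|1=1 G1=1(const) G2=(1+0>=2)=0 G3=NOT G0=NOT 1=0 G4=(0+1>=1)=1 -> 11001

11001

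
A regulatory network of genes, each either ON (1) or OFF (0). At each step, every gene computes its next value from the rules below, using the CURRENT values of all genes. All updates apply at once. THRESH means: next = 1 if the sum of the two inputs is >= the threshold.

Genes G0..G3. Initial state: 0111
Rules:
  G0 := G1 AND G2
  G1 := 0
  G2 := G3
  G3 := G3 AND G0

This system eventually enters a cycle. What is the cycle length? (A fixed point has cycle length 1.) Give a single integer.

Step 0: 0111
Step 1: G0=G1&G2=1&1=1 G1=0(const) G2=G3=1 G3=G3&G0=1&0=0 -> 1010
Step 2: G0=G1&G2=0&1=0 G1=0(const) G2=G3=0 G3=G3&G0=0&1=0 -> 0000
Step 3: G0=G1&G2=0&0=0 G1=0(const) G2=G3=0 G3=G3&G0=0&0=0 -> 0000
State from step 3 equals state from step 2 -> cycle length 1

Answer: 1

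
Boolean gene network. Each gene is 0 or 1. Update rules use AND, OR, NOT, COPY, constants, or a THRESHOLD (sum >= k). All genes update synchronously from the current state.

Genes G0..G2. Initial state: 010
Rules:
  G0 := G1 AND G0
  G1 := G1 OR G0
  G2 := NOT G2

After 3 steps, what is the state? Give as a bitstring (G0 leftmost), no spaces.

Step 1: G0=G1&G0=1&0=0 G1=G1|G0=1|0=1 G2=NOT G2=NOT 0=1 -> 011
Step 2: G0=G1&G0=1&0=0 G1=G1|G0=1|0=1 G2=NOT G2=NOT 1=0 -> 010
Step 3: G0=G1&G0=1&0=0 G1=G1|G0=1|0=1 G2=NOT G2=NOT 0=1 -> 011

011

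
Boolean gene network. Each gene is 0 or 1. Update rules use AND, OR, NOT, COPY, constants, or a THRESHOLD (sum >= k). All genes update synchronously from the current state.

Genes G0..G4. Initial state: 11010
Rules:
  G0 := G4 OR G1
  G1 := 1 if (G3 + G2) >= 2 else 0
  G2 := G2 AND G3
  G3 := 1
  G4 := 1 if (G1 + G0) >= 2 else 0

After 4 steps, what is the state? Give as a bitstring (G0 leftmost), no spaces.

Step 1: G0=G4|G1=0|1=1 G1=(1+0>=2)=0 G2=G2&G3=0&1=0 G3=1(const) G4=(1+1>=2)=1 -> 10011
Step 2: G0=G4|G1=1|0=1 G1=(1+0>=2)=0 G2=G2&G3=0&1=0 G3=1(const) G4=(0+1>=2)=0 -> 10010
Step 3: G0=G4|G1=0|0=0 G1=(1+0>=2)=0 G2=G2&G3=0&1=0 G3=1(const) G4=(0+1>=2)=0 -> 00010
Step 4: G0=G4|G1=0|0=0 G1=(1+0>=2)=0 G2=G2&G3=0&1=0 G3=1(const) G4=(0+0>=2)=0 -> 00010

00010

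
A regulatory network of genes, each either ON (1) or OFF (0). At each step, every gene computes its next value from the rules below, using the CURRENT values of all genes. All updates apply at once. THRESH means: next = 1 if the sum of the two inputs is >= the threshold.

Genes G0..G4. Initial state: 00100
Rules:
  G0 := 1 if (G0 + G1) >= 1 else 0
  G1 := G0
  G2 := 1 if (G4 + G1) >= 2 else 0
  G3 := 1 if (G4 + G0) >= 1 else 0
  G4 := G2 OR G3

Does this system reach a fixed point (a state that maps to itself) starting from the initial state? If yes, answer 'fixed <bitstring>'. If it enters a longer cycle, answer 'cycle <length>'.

Step 0: 00100
Step 1: G0=(0+0>=1)=0 G1=G0=0 G2=(0+0>=2)=0 G3=(0+0>=1)=0 G4=G2|G3=1|0=1 -> 00001
Step 2: G0=(0+0>=1)=0 G1=G0=0 G2=(1+0>=2)=0 G3=(1+0>=1)=1 G4=G2|G3=0|0=0 -> 00010
Step 3: G0=(0+0>=1)=0 G1=G0=0 G2=(0+0>=2)=0 G3=(0+0>=1)=0 G4=G2|G3=0|1=1 -> 00001
Cycle of length 2 starting at step 1 -> no fixed point

Answer: cycle 2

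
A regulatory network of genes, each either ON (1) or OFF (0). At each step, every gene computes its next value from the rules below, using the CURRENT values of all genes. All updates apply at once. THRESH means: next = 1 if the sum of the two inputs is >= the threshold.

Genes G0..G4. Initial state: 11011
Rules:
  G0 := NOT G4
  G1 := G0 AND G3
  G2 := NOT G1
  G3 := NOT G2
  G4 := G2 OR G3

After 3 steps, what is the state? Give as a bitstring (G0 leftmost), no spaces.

Step 1: G0=NOT G4=NOT 1=0 G1=G0&G3=1&1=1 G2=NOT G1=NOT 1=0 G3=NOT G2=NOT 0=1 G4=G2|G3=0|1=1 -> 01011
Step 2: G0=NOT G4=NOT 1=0 G1=G0&G3=0&1=0 G2=NOT G1=NOT 1=0 G3=NOT G2=NOT 0=1 G4=G2|G3=0|1=1 -> 00011
Step 3: G0=NOT G4=NOT 1=0 G1=G0&G3=0&1=0 G2=NOT G1=NOT 0=1 G3=NOT G2=NOT 0=1 G4=G2|G3=0|1=1 -> 00111

00111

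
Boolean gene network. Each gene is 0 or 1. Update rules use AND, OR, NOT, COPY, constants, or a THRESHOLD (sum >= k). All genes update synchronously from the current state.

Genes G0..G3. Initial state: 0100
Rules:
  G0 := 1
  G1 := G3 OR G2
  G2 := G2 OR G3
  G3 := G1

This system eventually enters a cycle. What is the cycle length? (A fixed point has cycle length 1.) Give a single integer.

Answer: 1

Derivation:
Step 0: 0100
Step 1: G0=1(const) G1=G3|G2=0|0=0 G2=G2|G3=0|0=0 G3=G1=1 -> 1001
Step 2: G0=1(const) G1=G3|G2=1|0=1 G2=G2|G3=0|1=1 G3=G1=0 -> 1110
Step 3: G0=1(const) G1=G3|G2=0|1=1 G2=G2|G3=1|0=1 G3=G1=1 -> 1111
Step 4: G0=1(const) G1=G3|G2=1|1=1 G2=G2|G3=1|1=1 G3=G1=1 -> 1111
State from step 4 equals state from step 3 -> cycle length 1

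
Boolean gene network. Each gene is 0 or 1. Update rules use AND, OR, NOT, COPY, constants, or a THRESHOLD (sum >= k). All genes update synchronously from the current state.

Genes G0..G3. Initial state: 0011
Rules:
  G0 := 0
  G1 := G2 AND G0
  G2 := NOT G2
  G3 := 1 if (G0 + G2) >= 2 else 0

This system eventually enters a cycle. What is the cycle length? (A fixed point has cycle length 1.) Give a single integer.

Step 0: 0011
Step 1: G0=0(const) G1=G2&G0=1&0=0 G2=NOT G2=NOT 1=0 G3=(0+1>=2)=0 -> 0000
Step 2: G0=0(const) G1=G2&G0=0&0=0 G2=NOT G2=NOT 0=1 G3=(0+0>=2)=0 -> 0010
Step 3: G0=0(const) G1=G2&G0=1&0=0 G2=NOT G2=NOT 1=0 G3=(0+1>=2)=0 -> 0000
State from step 3 equals state from step 1 -> cycle length 2

Answer: 2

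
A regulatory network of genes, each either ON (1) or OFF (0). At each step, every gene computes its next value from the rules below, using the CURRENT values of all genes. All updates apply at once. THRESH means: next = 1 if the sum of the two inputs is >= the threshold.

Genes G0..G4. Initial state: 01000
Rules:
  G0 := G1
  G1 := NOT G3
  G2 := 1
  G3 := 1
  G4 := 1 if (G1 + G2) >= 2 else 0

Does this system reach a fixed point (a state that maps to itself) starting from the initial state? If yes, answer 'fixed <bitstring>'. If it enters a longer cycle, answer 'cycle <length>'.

Answer: fixed 00110

Derivation:
Step 0: 01000
Step 1: G0=G1=1 G1=NOT G3=NOT 0=1 G2=1(const) G3=1(const) G4=(1+0>=2)=0 -> 11110
Step 2: G0=G1=1 G1=NOT G3=NOT 1=0 G2=1(const) G3=1(const) G4=(1+1>=2)=1 -> 10111
Step 3: G0=G1=0 G1=NOT G3=NOT 1=0 G2=1(const) G3=1(const) G4=(0+1>=2)=0 -> 00110
Step 4: G0=G1=0 G1=NOT G3=NOT 1=0 G2=1(const) G3=1(const) G4=(0+1>=2)=0 -> 00110
Fixed point reached at step 3: 00110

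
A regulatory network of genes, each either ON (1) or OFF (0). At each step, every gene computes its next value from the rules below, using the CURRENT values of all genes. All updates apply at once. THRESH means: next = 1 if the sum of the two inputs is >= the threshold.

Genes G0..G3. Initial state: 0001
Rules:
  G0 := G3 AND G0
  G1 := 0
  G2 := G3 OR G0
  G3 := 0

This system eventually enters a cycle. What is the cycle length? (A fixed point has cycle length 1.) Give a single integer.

Answer: 1

Derivation:
Step 0: 0001
Step 1: G0=G3&G0=1&0=0 G1=0(const) G2=G3|G0=1|0=1 G3=0(const) -> 0010
Step 2: G0=G3&G0=0&0=0 G1=0(const) G2=G3|G0=0|0=0 G3=0(const) -> 0000
Step 3: G0=G3&G0=0&0=0 G1=0(const) G2=G3|G0=0|0=0 G3=0(const) -> 0000
State from step 3 equals state from step 2 -> cycle length 1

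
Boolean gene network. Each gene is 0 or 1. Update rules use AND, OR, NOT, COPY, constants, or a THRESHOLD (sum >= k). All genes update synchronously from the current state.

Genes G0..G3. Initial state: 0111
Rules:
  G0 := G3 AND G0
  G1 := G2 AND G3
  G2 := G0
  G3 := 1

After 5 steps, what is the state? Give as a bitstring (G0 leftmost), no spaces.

Step 1: G0=G3&G0=1&0=0 G1=G2&G3=1&1=1 G2=G0=0 G3=1(const) -> 0101
Step 2: G0=G3&G0=1&0=0 G1=G2&G3=0&1=0 G2=G0=0 G3=1(const) -> 0001
Step 3: G0=G3&G0=1&0=0 G1=G2&G3=0&1=0 G2=G0=0 G3=1(const) -> 0001
Step 4: G0=G3&G0=1&0=0 G1=G2&G3=0&1=0 G2=G0=0 G3=1(const) -> 0001
Step 5: G0=G3&G0=1&0=0 G1=G2&G3=0&1=0 G2=G0=0 G3=1(const) -> 0001

0001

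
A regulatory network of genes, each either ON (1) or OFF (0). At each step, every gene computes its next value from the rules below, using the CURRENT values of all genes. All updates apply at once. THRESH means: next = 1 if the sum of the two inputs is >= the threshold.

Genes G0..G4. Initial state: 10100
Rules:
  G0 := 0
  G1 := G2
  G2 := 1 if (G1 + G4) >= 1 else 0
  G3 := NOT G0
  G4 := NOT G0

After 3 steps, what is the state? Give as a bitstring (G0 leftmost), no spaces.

Step 1: G0=0(const) G1=G2=1 G2=(0+0>=1)=0 G3=NOT G0=NOT 1=0 G4=NOT G0=NOT 1=0 -> 01000
Step 2: G0=0(const) G1=G2=0 G2=(1+0>=1)=1 G3=NOT G0=NOT 0=1 G4=NOT G0=NOT 0=1 -> 00111
Step 3: G0=0(const) G1=G2=1 G2=(0+1>=1)=1 G3=NOT G0=NOT 0=1 G4=NOT G0=NOT 0=1 -> 01111

01111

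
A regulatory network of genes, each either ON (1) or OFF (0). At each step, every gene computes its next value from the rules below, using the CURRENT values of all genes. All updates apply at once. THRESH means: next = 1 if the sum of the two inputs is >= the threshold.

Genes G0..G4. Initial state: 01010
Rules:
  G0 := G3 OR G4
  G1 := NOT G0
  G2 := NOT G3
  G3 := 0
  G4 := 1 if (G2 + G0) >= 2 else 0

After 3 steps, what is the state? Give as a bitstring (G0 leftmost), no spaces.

Step 1: G0=G3|G4=1|0=1 G1=NOT G0=NOT 0=1 G2=NOT G3=NOT 1=0 G3=0(const) G4=(0+0>=2)=0 -> 11000
Step 2: G0=G3|G4=0|0=0 G1=NOT G0=NOT 1=0 G2=NOT G3=NOT 0=1 G3=0(const) G4=(0+1>=2)=0 -> 00100
Step 3: G0=G3|G4=0|0=0 G1=NOT G0=NOT 0=1 G2=NOT G3=NOT 0=1 G3=0(const) G4=(1+0>=2)=0 -> 01100

01100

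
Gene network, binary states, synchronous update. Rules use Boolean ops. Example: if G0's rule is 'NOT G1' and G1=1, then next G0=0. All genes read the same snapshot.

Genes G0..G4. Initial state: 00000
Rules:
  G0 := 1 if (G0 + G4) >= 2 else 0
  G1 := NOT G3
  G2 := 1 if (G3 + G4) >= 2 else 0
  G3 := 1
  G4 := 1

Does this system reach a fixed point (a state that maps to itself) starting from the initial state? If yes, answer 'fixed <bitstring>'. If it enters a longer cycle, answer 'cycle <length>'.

Answer: fixed 00111

Derivation:
Step 0: 00000
Step 1: G0=(0+0>=2)=0 G1=NOT G3=NOT 0=1 G2=(0+0>=2)=0 G3=1(const) G4=1(const) -> 01011
Step 2: G0=(0+1>=2)=0 G1=NOT G3=NOT 1=0 G2=(1+1>=2)=1 G3=1(const) G4=1(const) -> 00111
Step 3: G0=(0+1>=2)=0 G1=NOT G3=NOT 1=0 G2=(1+1>=2)=1 G3=1(const) G4=1(const) -> 00111
Fixed point reached at step 2: 00111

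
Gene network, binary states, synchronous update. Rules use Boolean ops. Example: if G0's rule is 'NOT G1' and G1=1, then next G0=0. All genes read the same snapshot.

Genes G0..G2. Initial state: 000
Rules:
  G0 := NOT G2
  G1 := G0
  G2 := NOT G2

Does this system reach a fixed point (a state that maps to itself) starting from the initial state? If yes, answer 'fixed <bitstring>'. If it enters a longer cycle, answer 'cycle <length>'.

Answer: cycle 2

Derivation:
Step 0: 000
Step 1: G0=NOT G2=NOT 0=1 G1=G0=0 G2=NOT G2=NOT 0=1 -> 101
Step 2: G0=NOT G2=NOT 1=0 G1=G0=1 G2=NOT G2=NOT 1=0 -> 010
Step 3: G0=NOT G2=NOT 0=1 G1=G0=0 G2=NOT G2=NOT 0=1 -> 101
Cycle of length 2 starting at step 1 -> no fixed point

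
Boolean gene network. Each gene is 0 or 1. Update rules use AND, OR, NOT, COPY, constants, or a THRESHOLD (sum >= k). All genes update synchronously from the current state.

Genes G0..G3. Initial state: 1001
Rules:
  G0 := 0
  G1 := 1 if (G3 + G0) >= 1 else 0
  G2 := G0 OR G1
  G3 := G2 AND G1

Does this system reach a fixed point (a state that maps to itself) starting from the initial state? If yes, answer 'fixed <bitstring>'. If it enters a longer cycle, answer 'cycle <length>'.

Step 0: 1001
Step 1: G0=0(const) G1=(1+1>=1)=1 G2=G0|G1=1|0=1 G3=G2&G1=0&0=0 -> 0110
Step 2: G0=0(const) G1=(0+0>=1)=0 G2=G0|G1=0|1=1 G3=G2&G1=1&1=1 -> 0011
Step 3: G0=0(const) G1=(1+0>=1)=1 G2=G0|G1=0|0=0 G3=G2&G1=1&0=0 -> 0100
Step 4: G0=0(const) G1=(0+0>=1)=0 G2=G0|G1=0|1=1 G3=G2&G1=0&1=0 -> 0010
Step 5: G0=0(const) G1=(0+0>=1)=0 G2=G0|G1=0|0=0 G3=G2&G1=1&0=0 -> 0000
Step 6: G0=0(const) G1=(0+0>=1)=0 G2=G0|G1=0|0=0 G3=G2&G1=0&0=0 -> 0000
Fixed point reached at step 5: 0000

Answer: fixed 0000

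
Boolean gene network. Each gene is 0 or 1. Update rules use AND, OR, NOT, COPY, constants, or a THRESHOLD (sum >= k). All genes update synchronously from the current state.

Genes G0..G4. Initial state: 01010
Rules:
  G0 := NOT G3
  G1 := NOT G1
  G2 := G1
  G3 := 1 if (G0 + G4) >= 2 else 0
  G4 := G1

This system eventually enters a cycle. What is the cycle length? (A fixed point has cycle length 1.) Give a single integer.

Answer: 4

Derivation:
Step 0: 01010
Step 1: G0=NOT G3=NOT 1=0 G1=NOT G1=NOT 1=0 G2=G1=1 G3=(0+0>=2)=0 G4=G1=1 -> 00101
Step 2: G0=NOT G3=NOT 0=1 G1=NOT G1=NOT 0=1 G2=G1=0 G3=(0+1>=2)=0 G4=G1=0 -> 11000
Step 3: G0=NOT G3=NOT 0=1 G1=NOT G1=NOT 1=0 G2=G1=1 G3=(1+0>=2)=0 G4=G1=1 -> 10101
Step 4: G0=NOT G3=NOT 0=1 G1=NOT G1=NOT 0=1 G2=G1=0 G3=(1+1>=2)=1 G4=G1=0 -> 11010
Step 5: G0=NOT G3=NOT 1=0 G1=NOT G1=NOT 1=0 G2=G1=1 G3=(1+0>=2)=0 G4=G1=1 -> 00101
State from step 5 equals state from step 1 -> cycle length 4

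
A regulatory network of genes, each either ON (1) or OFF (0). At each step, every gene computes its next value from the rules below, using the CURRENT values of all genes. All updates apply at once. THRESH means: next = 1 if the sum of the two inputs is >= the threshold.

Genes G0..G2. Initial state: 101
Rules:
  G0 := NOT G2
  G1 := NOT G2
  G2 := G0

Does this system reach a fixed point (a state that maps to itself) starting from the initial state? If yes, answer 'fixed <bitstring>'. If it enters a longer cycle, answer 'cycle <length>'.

Answer: cycle 4

Derivation:
Step 0: 101
Step 1: G0=NOT G2=NOT 1=0 G1=NOT G2=NOT 1=0 G2=G0=1 -> 001
Step 2: G0=NOT G2=NOT 1=0 G1=NOT G2=NOT 1=0 G2=G0=0 -> 000
Step 3: G0=NOT G2=NOT 0=1 G1=NOT G2=NOT 0=1 G2=G0=0 -> 110
Step 4: G0=NOT G2=NOT 0=1 G1=NOT G2=NOT 0=1 G2=G0=1 -> 111
Step 5: G0=NOT G2=NOT 1=0 G1=NOT G2=NOT 1=0 G2=G0=1 -> 001
Cycle of length 4 starting at step 1 -> no fixed point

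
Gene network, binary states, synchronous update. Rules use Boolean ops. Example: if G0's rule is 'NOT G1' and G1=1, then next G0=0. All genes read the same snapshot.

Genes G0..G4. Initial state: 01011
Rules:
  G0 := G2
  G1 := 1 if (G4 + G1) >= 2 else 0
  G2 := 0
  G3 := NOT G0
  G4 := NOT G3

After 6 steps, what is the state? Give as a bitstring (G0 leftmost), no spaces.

Step 1: G0=G2=0 G1=(1+1>=2)=1 G2=0(const) G3=NOT G0=NOT 0=1 G4=NOT G3=NOT 1=0 -> 01010
Step 2: G0=G2=0 G1=(0+1>=2)=0 G2=0(const) G3=NOT G0=NOT 0=1 G4=NOT G3=NOT 1=0 -> 00010
Step 3: G0=G2=0 G1=(0+0>=2)=0 G2=0(const) G3=NOT G0=NOT 0=1 G4=NOT G3=NOT 1=0 -> 00010
Step 4: G0=G2=0 G1=(0+0>=2)=0 G2=0(const) G3=NOT G0=NOT 0=1 G4=NOT G3=NOT 1=0 -> 00010
Step 5: G0=G2=0 G1=(0+0>=2)=0 G2=0(const) G3=NOT G0=NOT 0=1 G4=NOT G3=NOT 1=0 -> 00010
Step 6: G0=G2=0 G1=(0+0>=2)=0 G2=0(const) G3=NOT G0=NOT 0=1 G4=NOT G3=NOT 1=0 -> 00010

00010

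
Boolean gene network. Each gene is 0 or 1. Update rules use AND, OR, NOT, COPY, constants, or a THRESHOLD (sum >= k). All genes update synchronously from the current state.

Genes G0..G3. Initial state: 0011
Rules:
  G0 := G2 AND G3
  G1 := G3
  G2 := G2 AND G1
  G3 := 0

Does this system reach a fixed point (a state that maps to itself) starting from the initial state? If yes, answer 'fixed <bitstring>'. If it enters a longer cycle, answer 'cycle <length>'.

Answer: fixed 0000

Derivation:
Step 0: 0011
Step 1: G0=G2&G3=1&1=1 G1=G3=1 G2=G2&G1=1&0=0 G3=0(const) -> 1100
Step 2: G0=G2&G3=0&0=0 G1=G3=0 G2=G2&G1=0&1=0 G3=0(const) -> 0000
Step 3: G0=G2&G3=0&0=0 G1=G3=0 G2=G2&G1=0&0=0 G3=0(const) -> 0000
Fixed point reached at step 2: 0000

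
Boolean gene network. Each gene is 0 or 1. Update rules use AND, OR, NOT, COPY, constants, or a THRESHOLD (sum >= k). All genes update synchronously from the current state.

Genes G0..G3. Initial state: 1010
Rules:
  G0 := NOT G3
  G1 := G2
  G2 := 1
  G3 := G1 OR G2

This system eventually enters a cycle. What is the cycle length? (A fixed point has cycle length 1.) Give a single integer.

Step 0: 1010
Step 1: G0=NOT G3=NOT 0=1 G1=G2=1 G2=1(const) G3=G1|G2=0|1=1 -> 1111
Step 2: G0=NOT G3=NOT 1=0 G1=G2=1 G2=1(const) G3=G1|G2=1|1=1 -> 0111
Step 3: G0=NOT G3=NOT 1=0 G1=G2=1 G2=1(const) G3=G1|G2=1|1=1 -> 0111
State from step 3 equals state from step 2 -> cycle length 1

Answer: 1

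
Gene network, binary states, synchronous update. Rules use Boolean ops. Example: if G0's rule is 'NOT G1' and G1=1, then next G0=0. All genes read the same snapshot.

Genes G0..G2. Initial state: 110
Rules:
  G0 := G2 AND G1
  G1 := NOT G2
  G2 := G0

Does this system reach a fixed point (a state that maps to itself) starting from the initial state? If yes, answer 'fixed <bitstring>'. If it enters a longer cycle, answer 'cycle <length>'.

Step 0: 110
Step 1: G0=G2&G1=0&1=0 G1=NOT G2=NOT 0=1 G2=G0=1 -> 011
Step 2: G0=G2&G1=1&1=1 G1=NOT G2=NOT 1=0 G2=G0=0 -> 100
Step 3: G0=G2&G1=0&0=0 G1=NOT G2=NOT 0=1 G2=G0=1 -> 011
Cycle of length 2 starting at step 1 -> no fixed point

Answer: cycle 2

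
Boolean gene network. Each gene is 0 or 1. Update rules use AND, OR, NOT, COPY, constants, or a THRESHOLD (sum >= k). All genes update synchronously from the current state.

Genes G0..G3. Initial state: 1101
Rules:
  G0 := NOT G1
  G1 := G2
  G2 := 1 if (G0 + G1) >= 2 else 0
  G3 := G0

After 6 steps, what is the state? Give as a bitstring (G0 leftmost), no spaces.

Step 1: G0=NOT G1=NOT 1=0 G1=G2=0 G2=(1+1>=2)=1 G3=G0=1 -> 0011
Step 2: G0=NOT G1=NOT 0=1 G1=G2=1 G2=(0+0>=2)=0 G3=G0=0 -> 1100
Step 3: G0=NOT G1=NOT 1=0 G1=G2=0 G2=(1+1>=2)=1 G3=G0=1 -> 0011
Step 4: G0=NOT G1=NOT 0=1 G1=G2=1 G2=(0+0>=2)=0 G3=G0=0 -> 1100
Step 5: G0=NOT G1=NOT 1=0 G1=G2=0 G2=(1+1>=2)=1 G3=G0=1 -> 0011
Step 6: G0=NOT G1=NOT 0=1 G1=G2=1 G2=(0+0>=2)=0 G3=G0=0 -> 1100

1100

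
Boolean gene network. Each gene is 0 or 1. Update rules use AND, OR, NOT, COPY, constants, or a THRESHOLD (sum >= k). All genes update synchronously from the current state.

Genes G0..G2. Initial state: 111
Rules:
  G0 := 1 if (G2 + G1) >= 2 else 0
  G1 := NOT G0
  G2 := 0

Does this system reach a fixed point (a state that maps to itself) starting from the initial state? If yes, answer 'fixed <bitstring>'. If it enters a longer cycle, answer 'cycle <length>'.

Step 0: 111
Step 1: G0=(1+1>=2)=1 G1=NOT G0=NOT 1=0 G2=0(const) -> 100
Step 2: G0=(0+0>=2)=0 G1=NOT G0=NOT 1=0 G2=0(const) -> 000
Step 3: G0=(0+0>=2)=0 G1=NOT G0=NOT 0=1 G2=0(const) -> 010
Step 4: G0=(0+1>=2)=0 G1=NOT G0=NOT 0=1 G2=0(const) -> 010
Fixed point reached at step 3: 010

Answer: fixed 010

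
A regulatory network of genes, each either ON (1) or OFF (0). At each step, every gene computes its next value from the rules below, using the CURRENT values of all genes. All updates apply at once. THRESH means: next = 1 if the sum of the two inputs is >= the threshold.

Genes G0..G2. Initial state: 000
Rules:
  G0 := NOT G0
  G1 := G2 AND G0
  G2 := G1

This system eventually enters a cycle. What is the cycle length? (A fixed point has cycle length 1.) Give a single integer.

Answer: 2

Derivation:
Step 0: 000
Step 1: G0=NOT G0=NOT 0=1 G1=G2&G0=0&0=0 G2=G1=0 -> 100
Step 2: G0=NOT G0=NOT 1=0 G1=G2&G0=0&1=0 G2=G1=0 -> 000
State from step 2 equals state from step 0 -> cycle length 2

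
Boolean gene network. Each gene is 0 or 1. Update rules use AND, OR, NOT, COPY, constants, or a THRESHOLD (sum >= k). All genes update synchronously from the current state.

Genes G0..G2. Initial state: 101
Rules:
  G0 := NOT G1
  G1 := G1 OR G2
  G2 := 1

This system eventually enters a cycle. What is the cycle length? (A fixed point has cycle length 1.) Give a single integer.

Step 0: 101
Step 1: G0=NOT G1=NOT 0=1 G1=G1|G2=0|1=1 G2=1(const) -> 111
Step 2: G0=NOT G1=NOT 1=0 G1=G1|G2=1|1=1 G2=1(const) -> 011
Step 3: G0=NOT G1=NOT 1=0 G1=G1|G2=1|1=1 G2=1(const) -> 011
State from step 3 equals state from step 2 -> cycle length 1

Answer: 1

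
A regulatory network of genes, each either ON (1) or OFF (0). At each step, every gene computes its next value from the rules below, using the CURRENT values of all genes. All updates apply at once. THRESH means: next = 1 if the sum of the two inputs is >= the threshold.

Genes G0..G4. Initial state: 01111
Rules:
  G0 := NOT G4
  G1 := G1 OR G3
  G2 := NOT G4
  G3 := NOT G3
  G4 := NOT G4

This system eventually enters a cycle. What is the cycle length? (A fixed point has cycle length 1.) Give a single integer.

Answer: 2

Derivation:
Step 0: 01111
Step 1: G0=NOT G4=NOT 1=0 G1=G1|G3=1|1=1 G2=NOT G4=NOT 1=0 G3=NOT G3=NOT 1=0 G4=NOT G4=NOT 1=0 -> 01000
Step 2: G0=NOT G4=NOT 0=1 G1=G1|G3=1|0=1 G2=NOT G4=NOT 0=1 G3=NOT G3=NOT 0=1 G4=NOT G4=NOT 0=1 -> 11111
Step 3: G0=NOT G4=NOT 1=0 G1=G1|G3=1|1=1 G2=NOT G4=NOT 1=0 G3=NOT G3=NOT 1=0 G4=NOT G4=NOT 1=0 -> 01000
State from step 3 equals state from step 1 -> cycle length 2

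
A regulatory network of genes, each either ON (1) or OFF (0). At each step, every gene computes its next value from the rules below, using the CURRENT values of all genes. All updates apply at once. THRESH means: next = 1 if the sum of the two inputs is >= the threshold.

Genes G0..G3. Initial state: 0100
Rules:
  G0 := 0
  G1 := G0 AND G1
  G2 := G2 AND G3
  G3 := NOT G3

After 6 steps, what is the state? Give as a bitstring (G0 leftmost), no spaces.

Step 1: G0=0(const) G1=G0&G1=0&1=0 G2=G2&G3=0&0=0 G3=NOT G3=NOT 0=1 -> 0001
Step 2: G0=0(const) G1=G0&G1=0&0=0 G2=G2&G3=0&1=0 G3=NOT G3=NOT 1=0 -> 0000
Step 3: G0=0(const) G1=G0&G1=0&0=0 G2=G2&G3=0&0=0 G3=NOT G3=NOT 0=1 -> 0001
Step 4: G0=0(const) G1=G0&G1=0&0=0 G2=G2&G3=0&1=0 G3=NOT G3=NOT 1=0 -> 0000
Step 5: G0=0(const) G1=G0&G1=0&0=0 G2=G2&G3=0&0=0 G3=NOT G3=NOT 0=1 -> 0001
Step 6: G0=0(const) G1=G0&G1=0&0=0 G2=G2&G3=0&1=0 G3=NOT G3=NOT 1=0 -> 0000

0000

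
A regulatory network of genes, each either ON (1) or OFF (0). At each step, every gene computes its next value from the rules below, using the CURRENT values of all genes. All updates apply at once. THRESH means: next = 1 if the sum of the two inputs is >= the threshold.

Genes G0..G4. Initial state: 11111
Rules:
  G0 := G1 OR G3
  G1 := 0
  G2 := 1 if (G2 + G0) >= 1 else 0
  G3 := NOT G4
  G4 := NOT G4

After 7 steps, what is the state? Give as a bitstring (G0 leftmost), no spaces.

Step 1: G0=G1|G3=1|1=1 G1=0(const) G2=(1+1>=1)=1 G3=NOT G4=NOT 1=0 G4=NOT G4=NOT 1=0 -> 10100
Step 2: G0=G1|G3=0|0=0 G1=0(const) G2=(1+1>=1)=1 G3=NOT G4=NOT 0=1 G4=NOT G4=NOT 0=1 -> 00111
Step 3: G0=G1|G3=0|1=1 G1=0(const) G2=(1+0>=1)=1 G3=NOT G4=NOT 1=0 G4=NOT G4=NOT 1=0 -> 10100
Step 4: G0=G1|G3=0|0=0 G1=0(const) G2=(1+1>=1)=1 G3=NOT G4=NOT 0=1 G4=NOT G4=NOT 0=1 -> 00111
Step 5: G0=G1|G3=0|1=1 G1=0(const) G2=(1+0>=1)=1 G3=NOT G4=NOT 1=0 G4=NOT G4=NOT 1=0 -> 10100
Step 6: G0=G1|G3=0|0=0 G1=0(const) G2=(1+1>=1)=1 G3=NOT G4=NOT 0=1 G4=NOT G4=NOT 0=1 -> 00111
Step 7: G0=G1|G3=0|1=1 G1=0(const) G2=(1+0>=1)=1 G3=NOT G4=NOT 1=0 G4=NOT G4=NOT 1=0 -> 10100

10100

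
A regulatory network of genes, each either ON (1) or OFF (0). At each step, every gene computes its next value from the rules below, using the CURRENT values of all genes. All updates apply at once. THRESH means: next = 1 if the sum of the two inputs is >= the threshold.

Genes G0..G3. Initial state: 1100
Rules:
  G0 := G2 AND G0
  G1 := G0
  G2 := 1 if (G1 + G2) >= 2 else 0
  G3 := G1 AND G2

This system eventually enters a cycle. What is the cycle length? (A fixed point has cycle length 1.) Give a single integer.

Step 0: 1100
Step 1: G0=G2&G0=0&1=0 G1=G0=1 G2=(1+0>=2)=0 G3=G1&G2=1&0=0 -> 0100
Step 2: G0=G2&G0=0&0=0 G1=G0=0 G2=(1+0>=2)=0 G3=G1&G2=1&0=0 -> 0000
Step 3: G0=G2&G0=0&0=0 G1=G0=0 G2=(0+0>=2)=0 G3=G1&G2=0&0=0 -> 0000
State from step 3 equals state from step 2 -> cycle length 1

Answer: 1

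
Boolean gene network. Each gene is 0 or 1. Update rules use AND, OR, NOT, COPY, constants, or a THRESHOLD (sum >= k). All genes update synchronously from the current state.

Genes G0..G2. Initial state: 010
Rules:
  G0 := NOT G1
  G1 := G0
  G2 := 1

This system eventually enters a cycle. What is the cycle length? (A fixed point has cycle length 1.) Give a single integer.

Step 0: 010
Step 1: G0=NOT G1=NOT 1=0 G1=G0=0 G2=1(const) -> 001
Step 2: G0=NOT G1=NOT 0=1 G1=G0=0 G2=1(const) -> 101
Step 3: G0=NOT G1=NOT 0=1 G1=G0=1 G2=1(const) -> 111
Step 4: G0=NOT G1=NOT 1=0 G1=G0=1 G2=1(const) -> 011
Step 5: G0=NOT G1=NOT 1=0 G1=G0=0 G2=1(const) -> 001
State from step 5 equals state from step 1 -> cycle length 4

Answer: 4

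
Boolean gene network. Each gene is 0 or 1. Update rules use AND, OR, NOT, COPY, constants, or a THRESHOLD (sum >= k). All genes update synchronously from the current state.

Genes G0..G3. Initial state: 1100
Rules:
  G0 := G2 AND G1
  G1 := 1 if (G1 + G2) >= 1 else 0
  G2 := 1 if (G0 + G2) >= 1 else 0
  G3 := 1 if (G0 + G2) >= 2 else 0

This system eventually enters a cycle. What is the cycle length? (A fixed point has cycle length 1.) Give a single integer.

Step 0: 1100
Step 1: G0=G2&G1=0&1=0 G1=(1+0>=1)=1 G2=(1+0>=1)=1 G3=(1+0>=2)=0 -> 0110
Step 2: G0=G2&G1=1&1=1 G1=(1+1>=1)=1 G2=(0+1>=1)=1 G3=(0+1>=2)=0 -> 1110
Step 3: G0=G2&G1=1&1=1 G1=(1+1>=1)=1 G2=(1+1>=1)=1 G3=(1+1>=2)=1 -> 1111
Step 4: G0=G2&G1=1&1=1 G1=(1+1>=1)=1 G2=(1+1>=1)=1 G3=(1+1>=2)=1 -> 1111
State from step 4 equals state from step 3 -> cycle length 1

Answer: 1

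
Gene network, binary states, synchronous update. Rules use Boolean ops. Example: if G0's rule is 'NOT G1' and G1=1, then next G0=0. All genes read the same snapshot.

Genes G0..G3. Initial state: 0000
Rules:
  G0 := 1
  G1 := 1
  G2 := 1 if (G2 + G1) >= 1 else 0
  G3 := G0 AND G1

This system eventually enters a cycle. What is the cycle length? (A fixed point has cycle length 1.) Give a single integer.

Answer: 1

Derivation:
Step 0: 0000
Step 1: G0=1(const) G1=1(const) G2=(0+0>=1)=0 G3=G0&G1=0&0=0 -> 1100
Step 2: G0=1(const) G1=1(const) G2=(0+1>=1)=1 G3=G0&G1=1&1=1 -> 1111
Step 3: G0=1(const) G1=1(const) G2=(1+1>=1)=1 G3=G0&G1=1&1=1 -> 1111
State from step 3 equals state from step 2 -> cycle length 1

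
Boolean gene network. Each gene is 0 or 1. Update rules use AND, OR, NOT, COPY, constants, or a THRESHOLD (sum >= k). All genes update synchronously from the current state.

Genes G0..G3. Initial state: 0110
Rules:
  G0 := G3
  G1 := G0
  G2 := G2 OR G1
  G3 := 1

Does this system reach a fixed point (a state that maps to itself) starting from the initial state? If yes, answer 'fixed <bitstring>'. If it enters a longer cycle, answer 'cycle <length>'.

Answer: fixed 1111

Derivation:
Step 0: 0110
Step 1: G0=G3=0 G1=G0=0 G2=G2|G1=1|1=1 G3=1(const) -> 0011
Step 2: G0=G3=1 G1=G0=0 G2=G2|G1=1|0=1 G3=1(const) -> 1011
Step 3: G0=G3=1 G1=G0=1 G2=G2|G1=1|0=1 G3=1(const) -> 1111
Step 4: G0=G3=1 G1=G0=1 G2=G2|G1=1|1=1 G3=1(const) -> 1111
Fixed point reached at step 3: 1111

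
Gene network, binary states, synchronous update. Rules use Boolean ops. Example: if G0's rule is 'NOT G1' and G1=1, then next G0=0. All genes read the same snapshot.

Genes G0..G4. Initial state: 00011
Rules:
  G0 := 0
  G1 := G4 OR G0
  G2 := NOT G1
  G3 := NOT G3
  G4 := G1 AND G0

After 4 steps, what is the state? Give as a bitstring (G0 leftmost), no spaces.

Step 1: G0=0(const) G1=G4|G0=1|0=1 G2=NOT G1=NOT 0=1 G3=NOT G3=NOT 1=0 G4=G1&G0=0&0=0 -> 01100
Step 2: G0=0(const) G1=G4|G0=0|0=0 G2=NOT G1=NOT 1=0 G3=NOT G3=NOT 0=1 G4=G1&G0=1&0=0 -> 00010
Step 3: G0=0(const) G1=G4|G0=0|0=0 G2=NOT G1=NOT 0=1 G3=NOT G3=NOT 1=0 G4=G1&G0=0&0=0 -> 00100
Step 4: G0=0(const) G1=G4|G0=0|0=0 G2=NOT G1=NOT 0=1 G3=NOT G3=NOT 0=1 G4=G1&G0=0&0=0 -> 00110

00110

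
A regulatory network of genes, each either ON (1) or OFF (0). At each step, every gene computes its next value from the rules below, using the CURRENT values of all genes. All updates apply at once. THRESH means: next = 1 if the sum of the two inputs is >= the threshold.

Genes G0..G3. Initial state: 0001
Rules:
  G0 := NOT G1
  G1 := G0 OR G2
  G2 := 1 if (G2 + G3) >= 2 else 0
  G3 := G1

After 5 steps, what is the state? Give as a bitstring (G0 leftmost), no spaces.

Step 1: G0=NOT G1=NOT 0=1 G1=G0|G2=0|0=0 G2=(0+1>=2)=0 G3=G1=0 -> 1000
Step 2: G0=NOT G1=NOT 0=1 G1=G0|G2=1|0=1 G2=(0+0>=2)=0 G3=G1=0 -> 1100
Step 3: G0=NOT G1=NOT 1=0 G1=G0|G2=1|0=1 G2=(0+0>=2)=0 G3=G1=1 -> 0101
Step 4: G0=NOT G1=NOT 1=0 G1=G0|G2=0|0=0 G2=(0+1>=2)=0 G3=G1=1 -> 0001
Step 5: G0=NOT G1=NOT 0=1 G1=G0|G2=0|0=0 G2=(0+1>=2)=0 G3=G1=0 -> 1000

1000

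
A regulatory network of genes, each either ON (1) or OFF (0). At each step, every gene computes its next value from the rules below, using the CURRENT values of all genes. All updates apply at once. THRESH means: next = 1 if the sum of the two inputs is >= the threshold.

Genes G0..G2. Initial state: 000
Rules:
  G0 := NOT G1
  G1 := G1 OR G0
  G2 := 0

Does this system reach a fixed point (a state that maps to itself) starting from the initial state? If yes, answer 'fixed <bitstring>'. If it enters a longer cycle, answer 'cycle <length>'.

Step 0: 000
Step 1: G0=NOT G1=NOT 0=1 G1=G1|G0=0|0=0 G2=0(const) -> 100
Step 2: G0=NOT G1=NOT 0=1 G1=G1|G0=0|1=1 G2=0(const) -> 110
Step 3: G0=NOT G1=NOT 1=0 G1=G1|G0=1|1=1 G2=0(const) -> 010
Step 4: G0=NOT G1=NOT 1=0 G1=G1|G0=1|0=1 G2=0(const) -> 010
Fixed point reached at step 3: 010

Answer: fixed 010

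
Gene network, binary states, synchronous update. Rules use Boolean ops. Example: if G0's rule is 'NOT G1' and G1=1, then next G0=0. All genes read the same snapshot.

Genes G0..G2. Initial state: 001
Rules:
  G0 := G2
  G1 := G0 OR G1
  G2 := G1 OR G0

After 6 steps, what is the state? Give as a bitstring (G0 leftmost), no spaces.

Step 1: G0=G2=1 G1=G0|G1=0|0=0 G2=G1|G0=0|0=0 -> 100
Step 2: G0=G2=0 G1=G0|G1=1|0=1 G2=G1|G0=0|1=1 -> 011
Step 3: G0=G2=1 G1=G0|G1=0|1=1 G2=G1|G0=1|0=1 -> 111
Step 4: G0=G2=1 G1=G0|G1=1|1=1 G2=G1|G0=1|1=1 -> 111
Step 5: G0=G2=1 G1=G0|G1=1|1=1 G2=G1|G0=1|1=1 -> 111
Step 6: G0=G2=1 G1=G0|G1=1|1=1 G2=G1|G0=1|1=1 -> 111

111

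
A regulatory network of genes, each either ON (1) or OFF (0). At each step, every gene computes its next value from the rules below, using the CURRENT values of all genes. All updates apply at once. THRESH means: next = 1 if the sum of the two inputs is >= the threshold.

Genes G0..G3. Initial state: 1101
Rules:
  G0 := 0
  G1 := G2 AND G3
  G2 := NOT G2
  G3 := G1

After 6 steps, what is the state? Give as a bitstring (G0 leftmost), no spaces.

Step 1: G0=0(const) G1=G2&G3=0&1=0 G2=NOT G2=NOT 0=1 G3=G1=1 -> 0011
Step 2: G0=0(const) G1=G2&G3=1&1=1 G2=NOT G2=NOT 1=0 G3=G1=0 -> 0100
Step 3: G0=0(const) G1=G2&G3=0&0=0 G2=NOT G2=NOT 0=1 G3=G1=1 -> 0011
Step 4: G0=0(const) G1=G2&G3=1&1=1 G2=NOT G2=NOT 1=0 G3=G1=0 -> 0100
Step 5: G0=0(const) G1=G2&G3=0&0=0 G2=NOT G2=NOT 0=1 G3=G1=1 -> 0011
Step 6: G0=0(const) G1=G2&G3=1&1=1 G2=NOT G2=NOT 1=0 G3=G1=0 -> 0100

0100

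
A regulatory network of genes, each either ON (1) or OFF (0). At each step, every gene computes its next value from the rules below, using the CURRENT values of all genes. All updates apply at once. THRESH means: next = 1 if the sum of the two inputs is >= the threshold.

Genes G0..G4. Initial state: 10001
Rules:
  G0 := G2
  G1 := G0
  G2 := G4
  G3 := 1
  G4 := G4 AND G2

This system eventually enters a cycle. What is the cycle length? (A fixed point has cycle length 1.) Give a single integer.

Step 0: 10001
Step 1: G0=G2=0 G1=G0=1 G2=G4=1 G3=1(const) G4=G4&G2=1&0=0 -> 01110
Step 2: G0=G2=1 G1=G0=0 G2=G4=0 G3=1(const) G4=G4&G2=0&1=0 -> 10010
Step 3: G0=G2=0 G1=G0=1 G2=G4=0 G3=1(const) G4=G4&G2=0&0=0 -> 01010
Step 4: G0=G2=0 G1=G0=0 G2=G4=0 G3=1(const) G4=G4&G2=0&0=0 -> 00010
Step 5: G0=G2=0 G1=G0=0 G2=G4=0 G3=1(const) G4=G4&G2=0&0=0 -> 00010
State from step 5 equals state from step 4 -> cycle length 1

Answer: 1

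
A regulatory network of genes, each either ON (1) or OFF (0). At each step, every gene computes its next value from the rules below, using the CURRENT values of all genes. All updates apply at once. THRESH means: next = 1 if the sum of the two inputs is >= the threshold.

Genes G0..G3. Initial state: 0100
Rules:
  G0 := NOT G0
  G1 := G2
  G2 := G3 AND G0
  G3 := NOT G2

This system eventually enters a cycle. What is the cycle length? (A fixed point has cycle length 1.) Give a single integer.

Step 0: 0100
Step 1: G0=NOT G0=NOT 0=1 G1=G2=0 G2=G3&G0=0&0=0 G3=NOT G2=NOT 0=1 -> 1001
Step 2: G0=NOT G0=NOT 1=0 G1=G2=0 G2=G3&G0=1&1=1 G3=NOT G2=NOT 0=1 -> 0011
Step 3: G0=NOT G0=NOT 0=1 G1=G2=1 G2=G3&G0=1&0=0 G3=NOT G2=NOT 1=0 -> 1100
Step 4: G0=NOT G0=NOT 1=0 G1=G2=0 G2=G3&G0=0&1=0 G3=NOT G2=NOT 0=1 -> 0001
Step 5: G0=NOT G0=NOT 0=1 G1=G2=0 G2=G3&G0=1&0=0 G3=NOT G2=NOT 0=1 -> 1001
State from step 5 equals state from step 1 -> cycle length 4

Answer: 4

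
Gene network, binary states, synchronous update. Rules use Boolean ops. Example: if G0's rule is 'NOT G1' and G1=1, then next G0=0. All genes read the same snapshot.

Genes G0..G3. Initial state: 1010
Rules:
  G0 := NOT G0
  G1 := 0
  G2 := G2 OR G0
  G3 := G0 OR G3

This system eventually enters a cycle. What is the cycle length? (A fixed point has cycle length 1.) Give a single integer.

Answer: 2

Derivation:
Step 0: 1010
Step 1: G0=NOT G0=NOT 1=0 G1=0(const) G2=G2|G0=1|1=1 G3=G0|G3=1|0=1 -> 0011
Step 2: G0=NOT G0=NOT 0=1 G1=0(const) G2=G2|G0=1|0=1 G3=G0|G3=0|1=1 -> 1011
Step 3: G0=NOT G0=NOT 1=0 G1=0(const) G2=G2|G0=1|1=1 G3=G0|G3=1|1=1 -> 0011
State from step 3 equals state from step 1 -> cycle length 2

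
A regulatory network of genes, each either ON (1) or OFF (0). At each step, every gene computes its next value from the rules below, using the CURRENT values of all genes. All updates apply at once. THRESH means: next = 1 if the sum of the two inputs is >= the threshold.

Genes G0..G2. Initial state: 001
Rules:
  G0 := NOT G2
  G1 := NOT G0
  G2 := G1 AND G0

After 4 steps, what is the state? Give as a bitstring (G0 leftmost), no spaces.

Step 1: G0=NOT G2=NOT 1=0 G1=NOT G0=NOT 0=1 G2=G1&G0=0&0=0 -> 010
Step 2: G0=NOT G2=NOT 0=1 G1=NOT G0=NOT 0=1 G2=G1&G0=1&0=0 -> 110
Step 3: G0=NOT G2=NOT 0=1 G1=NOT G0=NOT 1=0 G2=G1&G0=1&1=1 -> 101
Step 4: G0=NOT G2=NOT 1=0 G1=NOT G0=NOT 1=0 G2=G1&G0=0&1=0 -> 000

000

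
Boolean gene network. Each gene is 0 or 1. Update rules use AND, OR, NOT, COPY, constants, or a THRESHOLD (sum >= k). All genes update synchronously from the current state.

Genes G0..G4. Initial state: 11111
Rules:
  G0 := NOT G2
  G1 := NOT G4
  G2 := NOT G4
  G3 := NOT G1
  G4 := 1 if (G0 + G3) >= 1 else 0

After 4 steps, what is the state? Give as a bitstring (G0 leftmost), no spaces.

Step 1: G0=NOT G2=NOT 1=0 G1=NOT G4=NOT 1=0 G2=NOT G4=NOT 1=0 G3=NOT G1=NOT 1=0 G4=(1+1>=1)=1 -> 00001
Step 2: G0=NOT G2=NOT 0=1 G1=NOT G4=NOT 1=0 G2=NOT G4=NOT 1=0 G3=NOT G1=NOT 0=1 G4=(0+0>=1)=0 -> 10010
Step 3: G0=NOT G2=NOT 0=1 G1=NOT G4=NOT 0=1 G2=NOT G4=NOT 0=1 G3=NOT G1=NOT 0=1 G4=(1+1>=1)=1 -> 11111
Step 4: G0=NOT G2=NOT 1=0 G1=NOT G4=NOT 1=0 G2=NOT G4=NOT 1=0 G3=NOT G1=NOT 1=0 G4=(1+1>=1)=1 -> 00001

00001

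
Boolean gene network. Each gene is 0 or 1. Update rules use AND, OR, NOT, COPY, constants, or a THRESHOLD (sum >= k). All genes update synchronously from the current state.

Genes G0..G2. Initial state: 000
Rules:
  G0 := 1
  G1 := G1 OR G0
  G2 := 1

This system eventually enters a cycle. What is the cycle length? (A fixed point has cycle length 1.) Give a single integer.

Answer: 1

Derivation:
Step 0: 000
Step 1: G0=1(const) G1=G1|G0=0|0=0 G2=1(const) -> 101
Step 2: G0=1(const) G1=G1|G0=0|1=1 G2=1(const) -> 111
Step 3: G0=1(const) G1=G1|G0=1|1=1 G2=1(const) -> 111
State from step 3 equals state from step 2 -> cycle length 1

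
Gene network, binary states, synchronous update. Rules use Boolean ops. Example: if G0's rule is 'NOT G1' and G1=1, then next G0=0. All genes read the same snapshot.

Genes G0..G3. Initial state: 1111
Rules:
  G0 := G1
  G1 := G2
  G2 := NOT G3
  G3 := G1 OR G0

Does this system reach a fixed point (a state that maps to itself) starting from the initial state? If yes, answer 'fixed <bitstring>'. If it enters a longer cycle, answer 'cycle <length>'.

Answer: cycle 7

Derivation:
Step 0: 1111
Step 1: G0=G1=1 G1=G2=1 G2=NOT G3=NOT 1=0 G3=G1|G0=1|1=1 -> 1101
Step 2: G0=G1=1 G1=G2=0 G2=NOT G3=NOT 1=0 G3=G1|G0=1|1=1 -> 1001
Step 3: G0=G1=0 G1=G2=0 G2=NOT G3=NOT 1=0 G3=G1|G0=0|1=1 -> 0001
Step 4: G0=G1=0 G1=G2=0 G2=NOT G3=NOT 1=0 G3=G1|G0=0|0=0 -> 0000
Step 5: G0=G1=0 G1=G2=0 G2=NOT G3=NOT 0=1 G3=G1|G0=0|0=0 -> 0010
Step 6: G0=G1=0 G1=G2=1 G2=NOT G3=NOT 0=1 G3=G1|G0=0|0=0 -> 0110
Step 7: G0=G1=1 G1=G2=1 G2=NOT G3=NOT 0=1 G3=G1|G0=1|0=1 -> 1111
Cycle of length 7 starting at step 0 -> no fixed point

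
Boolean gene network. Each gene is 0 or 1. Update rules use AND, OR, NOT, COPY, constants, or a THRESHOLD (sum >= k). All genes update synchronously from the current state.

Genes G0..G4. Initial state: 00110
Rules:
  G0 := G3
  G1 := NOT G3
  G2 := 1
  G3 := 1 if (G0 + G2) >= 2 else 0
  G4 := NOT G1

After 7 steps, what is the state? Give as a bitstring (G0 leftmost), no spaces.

Step 1: G0=G3=1 G1=NOT G3=NOT 1=0 G2=1(const) G3=(0+1>=2)=0 G4=NOT G1=NOT 0=1 -> 10101
Step 2: G0=G3=0 G1=NOT G3=NOT 0=1 G2=1(const) G3=(1+1>=2)=1 G4=NOT G1=NOT 0=1 -> 01111
Step 3: G0=G3=1 G1=NOT G3=NOT 1=0 G2=1(const) G3=(0+1>=2)=0 G4=NOT G1=NOT 1=0 -> 10100
Step 4: G0=G3=0 G1=NOT G3=NOT 0=1 G2=1(const) G3=(1+1>=2)=1 G4=NOT G1=NOT 0=1 -> 01111
Step 5: G0=G3=1 G1=NOT G3=NOT 1=0 G2=1(const) G3=(0+1>=2)=0 G4=NOT G1=NOT 1=0 -> 10100
Step 6: G0=G3=0 G1=NOT G3=NOT 0=1 G2=1(const) G3=(1+1>=2)=1 G4=NOT G1=NOT 0=1 -> 01111
Step 7: G0=G3=1 G1=NOT G3=NOT 1=0 G2=1(const) G3=(0+1>=2)=0 G4=NOT G1=NOT 1=0 -> 10100

10100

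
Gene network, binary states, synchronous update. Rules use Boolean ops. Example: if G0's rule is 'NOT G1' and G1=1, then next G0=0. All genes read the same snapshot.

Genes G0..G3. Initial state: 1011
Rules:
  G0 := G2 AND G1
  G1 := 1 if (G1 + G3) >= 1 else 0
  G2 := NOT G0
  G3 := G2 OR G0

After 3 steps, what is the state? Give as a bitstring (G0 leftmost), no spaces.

Step 1: G0=G2&G1=1&0=0 G1=(0+1>=1)=1 G2=NOT G0=NOT 1=0 G3=G2|G0=1|1=1 -> 0101
Step 2: G0=G2&G1=0&1=0 G1=(1+1>=1)=1 G2=NOT G0=NOT 0=1 G3=G2|G0=0|0=0 -> 0110
Step 3: G0=G2&G1=1&1=1 G1=(1+0>=1)=1 G2=NOT G0=NOT 0=1 G3=G2|G0=1|0=1 -> 1111

1111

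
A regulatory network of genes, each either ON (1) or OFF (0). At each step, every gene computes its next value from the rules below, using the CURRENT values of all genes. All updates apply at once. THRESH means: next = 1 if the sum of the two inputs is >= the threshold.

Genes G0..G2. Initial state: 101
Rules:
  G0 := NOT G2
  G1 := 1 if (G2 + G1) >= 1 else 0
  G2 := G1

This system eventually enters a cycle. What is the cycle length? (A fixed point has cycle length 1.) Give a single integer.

Answer: 1

Derivation:
Step 0: 101
Step 1: G0=NOT G2=NOT 1=0 G1=(1+0>=1)=1 G2=G1=0 -> 010
Step 2: G0=NOT G2=NOT 0=1 G1=(0+1>=1)=1 G2=G1=1 -> 111
Step 3: G0=NOT G2=NOT 1=0 G1=(1+1>=1)=1 G2=G1=1 -> 011
Step 4: G0=NOT G2=NOT 1=0 G1=(1+1>=1)=1 G2=G1=1 -> 011
State from step 4 equals state from step 3 -> cycle length 1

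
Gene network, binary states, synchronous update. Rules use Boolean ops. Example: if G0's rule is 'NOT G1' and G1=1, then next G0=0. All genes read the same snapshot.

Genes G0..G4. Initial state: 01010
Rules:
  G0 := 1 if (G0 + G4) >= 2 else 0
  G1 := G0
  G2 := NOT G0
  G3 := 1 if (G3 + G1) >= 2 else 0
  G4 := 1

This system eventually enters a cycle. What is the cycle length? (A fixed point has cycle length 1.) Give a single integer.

Answer: 1

Derivation:
Step 0: 01010
Step 1: G0=(0+0>=2)=0 G1=G0=0 G2=NOT G0=NOT 0=1 G3=(1+1>=2)=1 G4=1(const) -> 00111
Step 2: G0=(0+1>=2)=0 G1=G0=0 G2=NOT G0=NOT 0=1 G3=(1+0>=2)=0 G4=1(const) -> 00101
Step 3: G0=(0+1>=2)=0 G1=G0=0 G2=NOT G0=NOT 0=1 G3=(0+0>=2)=0 G4=1(const) -> 00101
State from step 3 equals state from step 2 -> cycle length 1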